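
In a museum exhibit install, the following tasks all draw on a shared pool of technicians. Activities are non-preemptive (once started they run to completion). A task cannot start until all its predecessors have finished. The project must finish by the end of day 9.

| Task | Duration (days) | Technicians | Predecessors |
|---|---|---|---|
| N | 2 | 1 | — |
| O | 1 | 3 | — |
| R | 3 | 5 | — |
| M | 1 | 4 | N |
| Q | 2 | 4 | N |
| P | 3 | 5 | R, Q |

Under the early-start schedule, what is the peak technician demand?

13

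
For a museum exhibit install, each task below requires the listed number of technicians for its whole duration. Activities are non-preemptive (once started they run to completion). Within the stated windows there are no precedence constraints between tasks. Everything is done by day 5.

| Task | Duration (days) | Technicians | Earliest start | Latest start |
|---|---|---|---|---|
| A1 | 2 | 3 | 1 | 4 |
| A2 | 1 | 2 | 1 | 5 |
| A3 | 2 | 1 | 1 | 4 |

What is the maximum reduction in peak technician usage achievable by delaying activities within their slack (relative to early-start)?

Early-start peak: d1:6  d2:4  d3:0  d4:0  d5:0 ⇒ 6.
Leveled (A1@1, A2@3, A3@3): d1:3  d2:3  d3:3  d4:1  d5:0 ⇒ 3.
Reduction 6 − 3 = 3.

3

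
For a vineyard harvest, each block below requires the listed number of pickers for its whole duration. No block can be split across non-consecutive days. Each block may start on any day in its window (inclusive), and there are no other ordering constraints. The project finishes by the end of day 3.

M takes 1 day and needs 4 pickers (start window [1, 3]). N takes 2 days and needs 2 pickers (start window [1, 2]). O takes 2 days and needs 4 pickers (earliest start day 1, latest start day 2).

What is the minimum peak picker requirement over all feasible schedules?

6

Early-start (M@1, N@1, O@1) gives peak 10: d1:10  d2:6  d3:0.
Shift O→2.
Schedule M@1, N@1, O@2: d1:6  d2:6  d3:4 — peak 6.
Total picker-days = 16 over 3 days ⇒ peak ≥ ⌈16/3⌉ = 6, so 6 is optimal.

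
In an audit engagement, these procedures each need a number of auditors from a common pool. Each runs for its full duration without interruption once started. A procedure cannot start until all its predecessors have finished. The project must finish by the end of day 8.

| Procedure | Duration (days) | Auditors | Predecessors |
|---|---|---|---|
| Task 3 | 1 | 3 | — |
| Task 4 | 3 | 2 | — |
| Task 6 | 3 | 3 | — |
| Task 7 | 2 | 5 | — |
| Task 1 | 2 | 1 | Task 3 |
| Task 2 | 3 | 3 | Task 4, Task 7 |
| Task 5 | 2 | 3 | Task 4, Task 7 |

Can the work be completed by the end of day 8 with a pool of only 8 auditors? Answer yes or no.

yes

Schedule Task 3@3, Task 4@3, Task 6@4, Task 7@1, Task 1@4, Task 2@6, Task 5@7: d1:5  d2:5  d3:5  d4:6  d5:6  d6:6  d7:6  d8:6 — peak 6 ≤ 8.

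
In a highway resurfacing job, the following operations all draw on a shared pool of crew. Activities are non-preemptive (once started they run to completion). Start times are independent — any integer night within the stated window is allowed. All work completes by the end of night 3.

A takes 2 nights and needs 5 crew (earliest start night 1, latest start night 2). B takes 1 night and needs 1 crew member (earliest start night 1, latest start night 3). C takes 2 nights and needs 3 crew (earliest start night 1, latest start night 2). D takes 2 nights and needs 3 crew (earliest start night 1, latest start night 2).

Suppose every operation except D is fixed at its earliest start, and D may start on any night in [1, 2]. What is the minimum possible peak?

D@1: n1:12  n2:11  n3:0 → peak 12
D@2: n1:9  n2:11  n3:3 → peak 11
Best is D@2, peak 11.

11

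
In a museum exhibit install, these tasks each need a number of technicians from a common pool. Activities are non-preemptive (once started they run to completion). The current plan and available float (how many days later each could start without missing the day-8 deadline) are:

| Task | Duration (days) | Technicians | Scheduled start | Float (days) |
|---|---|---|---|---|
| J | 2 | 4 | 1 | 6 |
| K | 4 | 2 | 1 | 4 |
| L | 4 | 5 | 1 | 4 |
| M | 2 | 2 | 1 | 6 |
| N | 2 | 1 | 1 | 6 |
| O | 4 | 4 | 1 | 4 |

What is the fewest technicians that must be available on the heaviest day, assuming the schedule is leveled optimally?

Early-start (J@1, K@1, L@1, M@1, N@1, O@1) gives peak 18: d1:18  d2:18  d3:11  d4:11  d5:0  d6:0  d7:0  d8:0.
Shift K→3, L→5, M→3, N→5.
Schedule J@1, K@3, L@5, M@3, N@5, O@1: d1:8  d2:8  d3:8  d4:8  d5:8  d6:8  d7:5  d8:5 — peak 8.
Total technician-days = 58 over 8 days ⇒ peak ≥ ⌈58/8⌉ = 8, so 8 is optimal.

8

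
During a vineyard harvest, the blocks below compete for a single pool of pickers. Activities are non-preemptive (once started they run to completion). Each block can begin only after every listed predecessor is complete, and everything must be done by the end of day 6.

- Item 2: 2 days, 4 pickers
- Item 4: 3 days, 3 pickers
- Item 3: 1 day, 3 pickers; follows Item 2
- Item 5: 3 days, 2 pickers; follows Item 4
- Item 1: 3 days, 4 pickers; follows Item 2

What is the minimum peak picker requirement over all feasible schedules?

Early-start (Item 2@1, Item 4@1, Item 3@3, Item 5@4, Item 1@3) gives peak 10: d1:7  d2:7  d3:10  d4:6  d5:6  d6:2.
Shift Item 1→4.
Schedule Item 2@1, Item 4@1, Item 3@3, Item 5@4, Item 1@4: d1:7  d2:7  d3:6  d4:6  d5:6  d6:6 — peak 7.
Total picker-days = 38 over 6 days ⇒ peak ≥ ⌈38/6⌉ = 7, so 7 is optimal.

7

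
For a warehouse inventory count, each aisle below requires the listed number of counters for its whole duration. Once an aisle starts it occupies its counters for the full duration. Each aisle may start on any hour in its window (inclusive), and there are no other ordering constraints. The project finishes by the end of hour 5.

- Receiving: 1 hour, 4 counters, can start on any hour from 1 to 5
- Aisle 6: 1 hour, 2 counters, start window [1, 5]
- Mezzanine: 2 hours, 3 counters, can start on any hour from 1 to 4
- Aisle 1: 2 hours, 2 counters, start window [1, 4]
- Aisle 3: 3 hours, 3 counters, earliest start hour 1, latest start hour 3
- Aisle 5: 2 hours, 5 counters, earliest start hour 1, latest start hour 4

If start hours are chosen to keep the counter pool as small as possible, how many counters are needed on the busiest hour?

Early-start (Receiving@1, Aisle 6@1, Mezzanine@1, Aisle 1@1, Aisle 3@1, Aisle 5@1) gives peak 19: h1:19  h2:13  h3:3  h4:0  h5:0.
Shift Mezzanine→2, Aisle 3→2, Aisle 5→4.
Schedule Receiving@1, Aisle 6@1, Mezzanine@2, Aisle 1@1, Aisle 3@2, Aisle 5@4: h1:8  h2:8  h3:6  h4:8  h5:5 — peak 8.

8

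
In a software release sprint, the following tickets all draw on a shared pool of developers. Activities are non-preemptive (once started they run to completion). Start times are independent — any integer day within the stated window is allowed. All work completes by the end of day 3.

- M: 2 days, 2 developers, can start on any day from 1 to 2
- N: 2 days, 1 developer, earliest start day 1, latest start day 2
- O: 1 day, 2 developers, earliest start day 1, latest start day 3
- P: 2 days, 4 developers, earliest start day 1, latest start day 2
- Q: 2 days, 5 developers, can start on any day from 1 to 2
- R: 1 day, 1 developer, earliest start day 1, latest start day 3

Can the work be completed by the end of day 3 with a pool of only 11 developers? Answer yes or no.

The minimum achievable peak is 12; 11 < 12, so no feasible schedule stays within the cap.

no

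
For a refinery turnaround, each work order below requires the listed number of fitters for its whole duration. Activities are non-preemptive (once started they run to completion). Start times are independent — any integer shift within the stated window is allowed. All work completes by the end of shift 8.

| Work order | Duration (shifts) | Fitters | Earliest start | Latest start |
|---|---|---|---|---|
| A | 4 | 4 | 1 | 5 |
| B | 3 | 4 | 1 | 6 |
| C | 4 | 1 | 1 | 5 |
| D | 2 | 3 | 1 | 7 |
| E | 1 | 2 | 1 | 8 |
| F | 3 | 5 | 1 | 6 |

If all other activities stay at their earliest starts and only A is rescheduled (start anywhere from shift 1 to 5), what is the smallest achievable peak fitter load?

A@1: s1:19  s2:17  s3:14  s4:5  s5:0  s6:0  s7:0  s8:0 → peak 19
A@2: s1:15  s2:17  s3:14  s4:5  s5:4  s6:0  s7:0  s8:0 → peak 17
A@3: s1:15  s2:13  s3:14  s4:5  s5:4  s6:4  s7:0  s8:0 → peak 15
A@4: s1:15  s2:13  s3:10  s4:5  s5:4  s6:4  s7:4  s8:0 → peak 15
A@5: s1:15  s2:13  s3:10  s4:1  s5:4  s6:4  s7:4  s8:4 → peak 15
Best is A@3, peak 15.

15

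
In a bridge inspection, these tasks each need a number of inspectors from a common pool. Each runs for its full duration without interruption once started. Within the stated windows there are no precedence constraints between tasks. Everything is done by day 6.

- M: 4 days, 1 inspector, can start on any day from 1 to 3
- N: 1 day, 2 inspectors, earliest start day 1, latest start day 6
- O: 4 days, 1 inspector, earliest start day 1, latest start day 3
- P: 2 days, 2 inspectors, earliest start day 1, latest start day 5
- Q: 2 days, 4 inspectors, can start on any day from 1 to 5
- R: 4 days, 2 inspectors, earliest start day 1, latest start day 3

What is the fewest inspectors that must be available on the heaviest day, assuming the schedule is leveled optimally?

Early-start (M@1, N@1, O@1, P@1, Q@1, R@1) gives peak 12: d1:12  d2:10  d3:4  d4:4  d5:0  d6:0.
Shift Q→5, R→2.
Schedule M@1, N@1, O@1, P@1, Q@5, R@2: d1:6  d2:6  d3:4  d4:4  d5:6  d6:4 — peak 6.

6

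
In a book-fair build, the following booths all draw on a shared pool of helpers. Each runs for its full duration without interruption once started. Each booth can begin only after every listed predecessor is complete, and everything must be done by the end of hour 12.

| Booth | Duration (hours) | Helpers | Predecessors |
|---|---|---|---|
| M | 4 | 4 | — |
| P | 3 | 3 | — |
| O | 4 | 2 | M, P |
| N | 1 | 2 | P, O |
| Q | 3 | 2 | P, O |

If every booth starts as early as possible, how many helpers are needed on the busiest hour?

7

Early-start schedule: M@1, P@1, O@5, N@9, Q@9.
Load per hour: hour 1: 7, hour 2: 7, hour 3: 7, hour 4: 4, hour 5: 2, hour 6: 2, hour 7: 2, hour 8: 2, hour 9: 4, hour 10: 2, hour 11: 2, hour 12: 0.
Peak is 7.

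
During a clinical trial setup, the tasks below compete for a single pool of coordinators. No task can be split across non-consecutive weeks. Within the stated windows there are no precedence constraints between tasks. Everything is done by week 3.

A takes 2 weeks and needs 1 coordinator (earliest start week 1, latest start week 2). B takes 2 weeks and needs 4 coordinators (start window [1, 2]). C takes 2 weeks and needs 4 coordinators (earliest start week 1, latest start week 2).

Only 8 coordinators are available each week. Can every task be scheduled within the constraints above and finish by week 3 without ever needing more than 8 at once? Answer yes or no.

The minimum achievable peak is 9; 8 < 9, so no feasible schedule stays within the cap.

no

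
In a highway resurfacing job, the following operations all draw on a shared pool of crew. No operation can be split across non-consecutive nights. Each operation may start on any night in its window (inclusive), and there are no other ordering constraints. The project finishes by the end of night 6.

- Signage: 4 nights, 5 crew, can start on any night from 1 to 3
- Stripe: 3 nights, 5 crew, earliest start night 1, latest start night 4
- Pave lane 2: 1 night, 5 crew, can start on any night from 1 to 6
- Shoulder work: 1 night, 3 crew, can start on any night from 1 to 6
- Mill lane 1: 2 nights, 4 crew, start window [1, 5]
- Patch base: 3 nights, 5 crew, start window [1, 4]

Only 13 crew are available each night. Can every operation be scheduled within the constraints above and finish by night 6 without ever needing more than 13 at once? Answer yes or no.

no

The minimum achievable peak is 14; 13 < 14, so no feasible schedule stays within the cap.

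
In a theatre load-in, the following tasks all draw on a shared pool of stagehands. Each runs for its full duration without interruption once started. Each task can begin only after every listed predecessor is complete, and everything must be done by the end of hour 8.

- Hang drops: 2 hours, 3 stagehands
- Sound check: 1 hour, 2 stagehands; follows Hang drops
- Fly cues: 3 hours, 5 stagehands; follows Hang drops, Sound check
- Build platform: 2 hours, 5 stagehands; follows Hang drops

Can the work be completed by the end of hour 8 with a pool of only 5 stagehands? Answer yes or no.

yes

Schedule Hang drops@1, Sound check@3, Fly cues@4, Build platform@7: h1:3  h2:3  h3:2  h4:5  h5:5  h6:5  h7:5  h8:5 — peak 5 ≤ 5.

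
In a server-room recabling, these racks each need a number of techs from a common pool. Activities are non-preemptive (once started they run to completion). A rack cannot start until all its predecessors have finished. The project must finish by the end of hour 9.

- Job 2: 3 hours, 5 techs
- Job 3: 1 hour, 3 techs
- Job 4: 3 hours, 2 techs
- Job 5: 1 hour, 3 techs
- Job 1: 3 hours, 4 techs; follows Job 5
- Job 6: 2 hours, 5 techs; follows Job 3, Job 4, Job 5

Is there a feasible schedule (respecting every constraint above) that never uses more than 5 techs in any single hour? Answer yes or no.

Total tech-hours = 49; over 9 hours the average is 49/9 > 5, so some hour must exceed 5.

no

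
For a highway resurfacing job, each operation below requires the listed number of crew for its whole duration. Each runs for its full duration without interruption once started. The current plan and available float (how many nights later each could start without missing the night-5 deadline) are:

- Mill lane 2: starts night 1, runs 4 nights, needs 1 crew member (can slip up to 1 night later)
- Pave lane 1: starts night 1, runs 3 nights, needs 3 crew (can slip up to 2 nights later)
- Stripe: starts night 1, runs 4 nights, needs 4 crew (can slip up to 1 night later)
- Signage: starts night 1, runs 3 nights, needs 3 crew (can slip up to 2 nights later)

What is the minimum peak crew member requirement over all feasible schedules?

11

Schedule Mill lane 2@1, Pave lane 1@1, Stripe@1, Signage@1: n1:11  n2:11  n3:11  n4:5  n5:0 — peak 11.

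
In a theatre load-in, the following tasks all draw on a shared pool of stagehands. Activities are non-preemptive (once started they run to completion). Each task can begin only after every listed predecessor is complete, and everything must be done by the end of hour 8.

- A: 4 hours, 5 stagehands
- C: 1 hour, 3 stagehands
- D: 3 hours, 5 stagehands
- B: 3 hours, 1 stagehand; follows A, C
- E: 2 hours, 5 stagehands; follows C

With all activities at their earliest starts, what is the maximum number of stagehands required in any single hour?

Early-start schedule: A@1, C@1, D@1, B@5, E@2.
Load per hour: hour 1: 13, hour 2: 15, hour 3: 15, hour 4: 5, hour 5: 1, hour 6: 1, hour 7: 1, hour 8: 0.
Peak is 15.

15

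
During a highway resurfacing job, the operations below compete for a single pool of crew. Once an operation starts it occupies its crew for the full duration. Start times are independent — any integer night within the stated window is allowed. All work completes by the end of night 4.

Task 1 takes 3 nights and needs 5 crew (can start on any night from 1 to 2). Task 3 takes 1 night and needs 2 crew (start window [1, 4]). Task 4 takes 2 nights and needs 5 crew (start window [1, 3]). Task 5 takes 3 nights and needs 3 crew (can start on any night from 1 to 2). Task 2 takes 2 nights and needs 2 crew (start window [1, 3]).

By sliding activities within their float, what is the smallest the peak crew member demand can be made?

13

Early-start (Task 1@1, Task 3@1, Task 4@1, Task 5@1, Task 2@1) gives peak 17: n1:17  n2:15  n3:8  n4:0.
Shift Task 5→2, Task 2→3.
Schedule Task 1@1, Task 3@1, Task 4@1, Task 5@2, Task 2@3: n1:12  n2:13  n3:10  n4:5 — peak 13.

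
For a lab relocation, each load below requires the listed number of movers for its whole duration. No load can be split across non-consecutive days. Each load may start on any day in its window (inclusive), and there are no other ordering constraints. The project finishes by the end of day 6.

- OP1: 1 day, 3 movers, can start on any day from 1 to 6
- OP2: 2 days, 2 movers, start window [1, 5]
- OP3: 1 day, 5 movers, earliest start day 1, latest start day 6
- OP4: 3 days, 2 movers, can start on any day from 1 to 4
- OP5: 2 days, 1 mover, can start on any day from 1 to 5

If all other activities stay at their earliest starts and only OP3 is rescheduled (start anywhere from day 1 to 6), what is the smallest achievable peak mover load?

OP3@1: d1:13  d2:5  d3:2  d4:0  d5:0  d6:0 → peak 13
OP3@2: d1:8  d2:10  d3:2  d4:0  d5:0  d6:0 → peak 10
OP3@3: d1:8  d2:5  d3:7  d4:0  d5:0  d6:0 → peak 8
OP3@4: d1:8  d2:5  d3:2  d4:5  d5:0  d6:0 → peak 8
OP3@5: d1:8  d2:5  d3:2  d4:0  d5:5  d6:0 → peak 8
OP3@6: d1:8  d2:5  d3:2  d4:0  d5:0  d6:5 → peak 8
Best is OP3@3, peak 8.

8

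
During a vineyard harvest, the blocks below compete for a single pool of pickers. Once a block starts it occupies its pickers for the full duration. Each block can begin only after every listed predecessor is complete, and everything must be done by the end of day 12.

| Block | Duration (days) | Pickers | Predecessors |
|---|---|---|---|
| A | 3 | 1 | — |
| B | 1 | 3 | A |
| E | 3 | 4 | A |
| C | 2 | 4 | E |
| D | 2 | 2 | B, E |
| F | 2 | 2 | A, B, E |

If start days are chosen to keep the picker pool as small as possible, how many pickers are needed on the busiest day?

Early-start (A@1, B@4, E@4, C@7, D@7, F@7) gives peak 8: d1:1  d2:1  d3:1  d4:7  d5:4  d6:4  d7:8  d8:8  d9:0  d10:0  d11:0  d12:0.
Shift E→5, C→8, D→10, F→10.
Schedule A@1, B@4, E@5, C@8, D@10, F@10: d1:1  d2:1  d3:1  d4:3  d5:4  d6:4  d7:4  d8:4  d9:4  d10:4  d11:4  d12:0 — peak 4.

4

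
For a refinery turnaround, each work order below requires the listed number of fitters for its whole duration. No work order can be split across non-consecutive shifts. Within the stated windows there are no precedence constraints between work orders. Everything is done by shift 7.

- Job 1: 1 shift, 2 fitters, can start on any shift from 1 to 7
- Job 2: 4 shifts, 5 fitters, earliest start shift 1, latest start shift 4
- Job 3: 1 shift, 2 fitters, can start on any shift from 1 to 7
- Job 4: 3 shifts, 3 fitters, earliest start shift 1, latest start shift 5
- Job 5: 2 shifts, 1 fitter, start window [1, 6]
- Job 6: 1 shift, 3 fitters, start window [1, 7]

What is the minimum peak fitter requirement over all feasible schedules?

6

Early-start (Job 1@1, Job 2@1, Job 3@1, Job 4@1, Job 5@1, Job 6@1) gives peak 16: s1:16  s2:9  s3:8  s4:5  s5:0  s6:0  s7:0.
Shift Job 2→4, Job 3→2, Job 6→3.
Schedule Job 1@1, Job 2@4, Job 3@2, Job 4@1, Job 5@1, Job 6@3: s1:6  s2:6  s3:6  s4:5  s5:5  s6:5  s7:5 — peak 6.
Total fitter-shifts = 38 over 7 shifts ⇒ peak ≥ ⌈38/7⌉ = 6, so 6 is optimal.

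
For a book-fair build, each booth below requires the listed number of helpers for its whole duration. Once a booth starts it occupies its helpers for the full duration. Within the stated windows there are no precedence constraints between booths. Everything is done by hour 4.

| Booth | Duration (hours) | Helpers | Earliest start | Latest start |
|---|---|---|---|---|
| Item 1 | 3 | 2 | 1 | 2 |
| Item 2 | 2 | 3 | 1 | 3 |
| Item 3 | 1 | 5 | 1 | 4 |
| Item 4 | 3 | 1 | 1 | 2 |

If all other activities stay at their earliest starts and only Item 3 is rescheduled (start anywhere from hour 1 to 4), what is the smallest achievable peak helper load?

6

Item 3@1: h1:11  h2:6  h3:3  h4:0 → peak 11
Item 3@2: h1:6  h2:11  h3:3  h4:0 → peak 11
Item 3@3: h1:6  h2:6  h3:8  h4:0 → peak 8
Item 3@4: h1:6  h2:6  h3:3  h4:5 → peak 6
Best is Item 3@4, peak 6.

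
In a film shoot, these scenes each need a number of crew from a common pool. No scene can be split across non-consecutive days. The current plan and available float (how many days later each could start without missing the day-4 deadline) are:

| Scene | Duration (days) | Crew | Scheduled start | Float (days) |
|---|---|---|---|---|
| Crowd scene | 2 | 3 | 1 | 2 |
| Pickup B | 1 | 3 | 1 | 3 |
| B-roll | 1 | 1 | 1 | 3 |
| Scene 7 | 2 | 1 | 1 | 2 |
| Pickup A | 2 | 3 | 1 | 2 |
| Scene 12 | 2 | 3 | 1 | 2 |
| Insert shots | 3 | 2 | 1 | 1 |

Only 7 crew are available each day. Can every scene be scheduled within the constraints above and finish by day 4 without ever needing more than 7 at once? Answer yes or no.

Total crew member-days = 30; over 4 days the average is 30/4 > 7, so some day must exceed 7.

no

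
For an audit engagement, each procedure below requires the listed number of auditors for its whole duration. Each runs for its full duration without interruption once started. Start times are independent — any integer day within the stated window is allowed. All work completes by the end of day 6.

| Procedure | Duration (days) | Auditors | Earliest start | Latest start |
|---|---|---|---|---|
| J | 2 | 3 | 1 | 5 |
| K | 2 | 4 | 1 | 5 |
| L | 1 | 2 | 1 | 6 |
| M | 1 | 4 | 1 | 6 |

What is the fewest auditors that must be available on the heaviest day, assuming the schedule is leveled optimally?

4

Early-start (J@1, K@1, L@1, M@1) gives peak 13: d1:13  d2:7  d3:0  d4:0  d5:0  d6:0.
Shift K→3, L→5, M→6.
Schedule J@1, K@3, L@5, M@6: d1:3  d2:3  d3:4  d4:4  d5:2  d6:4 — peak 4.
Total auditor-days = 20 over 6 days ⇒ peak ≥ ⌈20/6⌉ = 4, so 4 is optimal.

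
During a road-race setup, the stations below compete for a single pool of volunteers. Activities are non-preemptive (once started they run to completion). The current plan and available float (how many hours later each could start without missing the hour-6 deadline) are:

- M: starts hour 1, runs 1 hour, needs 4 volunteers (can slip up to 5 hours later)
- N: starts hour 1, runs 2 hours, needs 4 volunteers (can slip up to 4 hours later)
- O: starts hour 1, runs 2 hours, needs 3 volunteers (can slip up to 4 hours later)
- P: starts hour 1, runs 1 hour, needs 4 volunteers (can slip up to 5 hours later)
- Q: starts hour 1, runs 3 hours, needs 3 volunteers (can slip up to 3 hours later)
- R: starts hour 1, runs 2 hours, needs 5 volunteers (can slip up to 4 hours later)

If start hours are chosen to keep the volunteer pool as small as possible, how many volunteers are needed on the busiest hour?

8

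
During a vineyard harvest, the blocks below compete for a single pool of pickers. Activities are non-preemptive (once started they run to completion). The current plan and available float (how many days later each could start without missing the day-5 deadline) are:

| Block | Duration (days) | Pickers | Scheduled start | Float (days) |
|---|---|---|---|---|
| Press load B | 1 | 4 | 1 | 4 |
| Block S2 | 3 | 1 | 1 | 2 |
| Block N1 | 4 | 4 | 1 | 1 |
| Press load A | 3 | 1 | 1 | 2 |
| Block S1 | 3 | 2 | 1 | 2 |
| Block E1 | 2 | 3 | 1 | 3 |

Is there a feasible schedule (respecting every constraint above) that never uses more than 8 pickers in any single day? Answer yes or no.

Schedule Press load B@1, Block S2@1, Block N1@2, Press load A@1, Block S1@1, Block E1@4: d1:8  d2:8  d3:8  d4:7  d5:7 — peak 8 ≤ 8.

yes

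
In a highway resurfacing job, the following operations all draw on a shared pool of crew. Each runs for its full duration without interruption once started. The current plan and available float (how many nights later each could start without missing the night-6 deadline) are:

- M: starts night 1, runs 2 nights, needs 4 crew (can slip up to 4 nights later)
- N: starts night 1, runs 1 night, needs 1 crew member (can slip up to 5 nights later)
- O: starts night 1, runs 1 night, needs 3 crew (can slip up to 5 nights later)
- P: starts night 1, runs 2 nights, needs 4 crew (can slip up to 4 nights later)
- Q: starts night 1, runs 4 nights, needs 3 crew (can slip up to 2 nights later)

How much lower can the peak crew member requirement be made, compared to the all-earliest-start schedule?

8

Early-start peak: n1:15  n2:11  n3:3  n4:3  n5:0  n6:0 ⇒ 15.
Leveled (M@1, N@1, O@2, P@3, Q@3): n1:5  n2:7  n3:7  n4:7  n5:3  n6:3 ⇒ 7.
Reduction 15 − 7 = 8.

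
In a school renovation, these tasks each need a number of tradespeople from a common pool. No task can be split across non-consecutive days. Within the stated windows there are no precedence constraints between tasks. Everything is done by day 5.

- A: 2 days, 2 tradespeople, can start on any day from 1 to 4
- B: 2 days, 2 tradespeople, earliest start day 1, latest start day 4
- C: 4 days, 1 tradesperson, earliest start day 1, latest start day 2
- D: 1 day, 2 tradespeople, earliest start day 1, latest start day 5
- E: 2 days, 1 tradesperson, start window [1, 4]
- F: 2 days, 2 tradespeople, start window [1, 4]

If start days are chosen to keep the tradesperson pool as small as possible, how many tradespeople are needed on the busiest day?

5

Early-start (A@1, B@1, C@1, D@1, E@1, F@1) gives peak 10: d1:10  d2:8  d3:1  d4:1  d5:0.
Shift D→3, E→3, F→4.
Schedule A@1, B@1, C@1, D@3, E@3, F@4: d1:5  d2:5  d3:4  d4:4  d5:2 — peak 5.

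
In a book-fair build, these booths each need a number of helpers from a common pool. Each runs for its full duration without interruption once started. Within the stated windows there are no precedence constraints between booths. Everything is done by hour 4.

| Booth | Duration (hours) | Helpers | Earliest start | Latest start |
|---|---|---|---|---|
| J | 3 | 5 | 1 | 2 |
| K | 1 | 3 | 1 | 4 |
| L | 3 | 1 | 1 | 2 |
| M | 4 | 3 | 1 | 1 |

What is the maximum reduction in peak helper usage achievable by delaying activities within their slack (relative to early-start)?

3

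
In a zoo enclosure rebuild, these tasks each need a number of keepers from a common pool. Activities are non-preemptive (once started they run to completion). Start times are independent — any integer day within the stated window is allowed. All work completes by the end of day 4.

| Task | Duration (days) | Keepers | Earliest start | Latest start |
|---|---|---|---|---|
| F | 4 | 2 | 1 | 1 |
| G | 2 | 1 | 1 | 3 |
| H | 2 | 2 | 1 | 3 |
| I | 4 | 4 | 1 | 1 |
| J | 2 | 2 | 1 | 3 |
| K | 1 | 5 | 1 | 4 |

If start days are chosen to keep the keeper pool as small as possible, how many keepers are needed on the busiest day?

11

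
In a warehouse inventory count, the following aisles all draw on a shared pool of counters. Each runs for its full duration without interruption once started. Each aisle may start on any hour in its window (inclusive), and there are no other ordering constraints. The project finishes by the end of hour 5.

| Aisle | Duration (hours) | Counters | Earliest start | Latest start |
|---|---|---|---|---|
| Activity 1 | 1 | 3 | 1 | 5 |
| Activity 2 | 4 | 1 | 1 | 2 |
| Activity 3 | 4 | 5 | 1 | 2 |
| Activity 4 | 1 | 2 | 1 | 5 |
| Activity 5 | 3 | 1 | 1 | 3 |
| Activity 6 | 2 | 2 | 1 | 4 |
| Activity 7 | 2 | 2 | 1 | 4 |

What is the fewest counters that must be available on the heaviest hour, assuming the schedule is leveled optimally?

9

Early-start (Activity 1@1, Activity 2@1, Activity 3@1, Activity 4@1, Activity 5@1, Activity 6@1, Activity 7@1) gives peak 16: h1:16  h2:11  h3:7  h4:6  h5:0.
Shift Activity 4→5, Activity 5→2, Activity 6→2, Activity 7→4.
Schedule Activity 1@1, Activity 2@1, Activity 3@1, Activity 4@5, Activity 5@2, Activity 6@2, Activity 7@4: h1:9  h2:9  h3:9  h4:9  h5:4 — peak 9.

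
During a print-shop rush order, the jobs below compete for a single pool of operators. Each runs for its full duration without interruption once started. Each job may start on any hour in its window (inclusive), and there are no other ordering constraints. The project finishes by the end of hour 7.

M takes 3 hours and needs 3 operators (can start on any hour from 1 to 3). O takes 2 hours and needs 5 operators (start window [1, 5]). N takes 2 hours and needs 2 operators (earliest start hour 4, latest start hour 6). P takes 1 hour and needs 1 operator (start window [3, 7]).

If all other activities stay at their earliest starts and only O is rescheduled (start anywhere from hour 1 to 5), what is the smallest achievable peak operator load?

7

O@1: h1:8  h2:8  h3:4  h4:2  h5:2  h6:0  h7:0 → peak 8
O@2: h1:3  h2:8  h3:9  h4:2  h5:2  h6:0  h7:0 → peak 9
O@3: h1:3  h2:3  h3:9  h4:7  h5:2  h6:0  h7:0 → peak 9
O@4: h1:3  h2:3  h3:4  h4:7  h5:7  h6:0  h7:0 → peak 7
O@5: h1:3  h2:3  h3:4  h4:2  h5:7  h6:5  h7:0 → peak 7
Best is O@4, peak 7.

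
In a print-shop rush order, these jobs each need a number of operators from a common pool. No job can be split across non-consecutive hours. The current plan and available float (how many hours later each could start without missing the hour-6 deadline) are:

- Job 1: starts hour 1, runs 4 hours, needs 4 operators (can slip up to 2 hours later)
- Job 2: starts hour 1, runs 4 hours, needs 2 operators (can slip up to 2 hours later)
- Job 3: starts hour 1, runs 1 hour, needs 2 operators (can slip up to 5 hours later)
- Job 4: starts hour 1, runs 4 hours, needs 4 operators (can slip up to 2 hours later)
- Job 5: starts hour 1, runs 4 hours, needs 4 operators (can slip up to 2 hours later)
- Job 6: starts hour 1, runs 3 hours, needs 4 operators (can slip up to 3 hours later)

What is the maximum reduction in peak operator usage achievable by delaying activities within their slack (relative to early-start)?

Early-start peak: h1:20  h2:18  h3:18  h4:14  h5:0  h6:0 ⇒ 20.
Leveled (Job 1@1, Job 2@1, Job 3@1, Job 4@1, Job 5@1, Job 6@2): h1:16  h2:18  h3:18  h4:18  h5:0  h6:0 ⇒ 18.
Reduction 20 − 18 = 2.

2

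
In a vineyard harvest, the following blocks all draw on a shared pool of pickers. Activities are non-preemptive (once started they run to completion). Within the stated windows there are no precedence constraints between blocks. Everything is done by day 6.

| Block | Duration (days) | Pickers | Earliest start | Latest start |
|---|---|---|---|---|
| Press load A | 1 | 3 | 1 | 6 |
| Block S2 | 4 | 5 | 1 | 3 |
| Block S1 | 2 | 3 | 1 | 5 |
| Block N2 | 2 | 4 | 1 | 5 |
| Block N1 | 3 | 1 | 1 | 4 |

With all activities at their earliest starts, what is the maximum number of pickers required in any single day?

Early-start schedule: Press load A@1, Block S2@1, Block S1@1, Block N2@1, Block N1@1.
Load per day: day 1: 16, day 2: 13, day 3: 6, day 4: 5, day 5: 0, day 6: 0.
Peak is 16.

16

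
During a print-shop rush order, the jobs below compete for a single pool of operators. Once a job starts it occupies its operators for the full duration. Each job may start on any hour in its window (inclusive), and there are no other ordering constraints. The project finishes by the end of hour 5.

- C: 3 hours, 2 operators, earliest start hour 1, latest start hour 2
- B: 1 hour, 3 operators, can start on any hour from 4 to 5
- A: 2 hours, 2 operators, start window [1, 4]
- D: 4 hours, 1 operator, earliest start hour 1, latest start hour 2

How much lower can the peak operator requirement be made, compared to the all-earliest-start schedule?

0

Early-start peak: h1:5  h2:5  h3:3  h4:4  h5:0 ⇒ 5.
Leveled (C@1, B@4, A@1, D@1): h1:5  h2:5  h3:3  h4:4  h5:0 ⇒ 5.
Reduction 5 − 5 = 0.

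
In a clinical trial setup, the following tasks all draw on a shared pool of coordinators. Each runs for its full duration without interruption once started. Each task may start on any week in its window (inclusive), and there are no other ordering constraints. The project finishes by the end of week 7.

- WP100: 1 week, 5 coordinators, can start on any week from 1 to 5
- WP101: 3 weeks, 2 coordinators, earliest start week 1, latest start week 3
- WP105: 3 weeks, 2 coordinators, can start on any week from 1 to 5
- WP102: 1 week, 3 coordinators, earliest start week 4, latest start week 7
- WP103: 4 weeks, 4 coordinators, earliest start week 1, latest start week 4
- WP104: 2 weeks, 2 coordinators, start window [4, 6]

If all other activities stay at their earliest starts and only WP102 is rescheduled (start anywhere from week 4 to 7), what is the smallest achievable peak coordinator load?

WP102@4: w1:13  w2:8  w3:8  w4:9  w5:2  w6:0  w7:0 → peak 13
WP102@5: w1:13  w2:8  w3:8  w4:6  w5:5  w6:0  w7:0 → peak 13
WP102@6: w1:13  w2:8  w3:8  w4:6  w5:2  w6:3  w7:0 → peak 13
WP102@7: w1:13  w2:8  w3:8  w4:6  w5:2  w6:0  w7:3 → peak 13
Best is WP102@4, peak 13.

13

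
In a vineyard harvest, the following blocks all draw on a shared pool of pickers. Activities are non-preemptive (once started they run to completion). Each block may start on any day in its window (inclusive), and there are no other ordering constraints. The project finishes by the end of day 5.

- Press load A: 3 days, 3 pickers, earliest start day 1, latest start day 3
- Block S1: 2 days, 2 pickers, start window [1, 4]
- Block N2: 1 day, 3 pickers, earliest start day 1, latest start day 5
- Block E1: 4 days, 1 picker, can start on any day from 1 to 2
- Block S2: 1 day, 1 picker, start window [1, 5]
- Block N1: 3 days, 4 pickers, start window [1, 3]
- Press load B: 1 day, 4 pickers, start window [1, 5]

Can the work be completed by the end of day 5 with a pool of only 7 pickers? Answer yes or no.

no

Total picker-days = 37; over 5 days the average is 37/5 > 7, so some day must exceed 7.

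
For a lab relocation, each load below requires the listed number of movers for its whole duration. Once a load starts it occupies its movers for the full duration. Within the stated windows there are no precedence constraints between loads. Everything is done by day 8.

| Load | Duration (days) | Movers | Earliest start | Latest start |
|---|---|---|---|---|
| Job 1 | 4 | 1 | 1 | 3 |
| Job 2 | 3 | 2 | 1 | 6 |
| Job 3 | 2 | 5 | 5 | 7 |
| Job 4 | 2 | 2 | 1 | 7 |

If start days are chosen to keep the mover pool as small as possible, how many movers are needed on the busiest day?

5

Schedule Job 1@1, Job 2@1, Job 3@5, Job 4@1: d1:5  d2:5  d3:3  d4:1  d5:5  d6:5  d7:0  d8:0 — peak 5.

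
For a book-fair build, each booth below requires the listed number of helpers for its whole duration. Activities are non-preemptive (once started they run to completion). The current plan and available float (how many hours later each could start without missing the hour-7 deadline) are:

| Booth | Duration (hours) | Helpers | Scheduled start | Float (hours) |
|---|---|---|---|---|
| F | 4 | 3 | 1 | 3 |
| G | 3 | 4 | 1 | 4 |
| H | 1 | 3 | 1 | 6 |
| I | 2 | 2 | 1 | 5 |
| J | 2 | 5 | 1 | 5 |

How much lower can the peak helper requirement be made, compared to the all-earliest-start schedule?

10

Early-start peak: h1:17  h2:14  h3:7  h4:3  h5:0  h6:0  h7:0 ⇒ 17.
Leveled (F@1, G@1, H@4, I@5, J@5): h1:7  h2:7  h3:7  h4:6  h5:7  h6:7  h7:0 ⇒ 7.
Reduction 17 − 7 = 10.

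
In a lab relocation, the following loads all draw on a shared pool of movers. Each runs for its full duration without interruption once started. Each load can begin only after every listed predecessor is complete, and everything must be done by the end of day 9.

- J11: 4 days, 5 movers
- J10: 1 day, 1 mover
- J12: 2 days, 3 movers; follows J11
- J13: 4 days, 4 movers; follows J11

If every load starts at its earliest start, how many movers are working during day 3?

5

At early start, day 3 has: J11.
Demand: 5 = 5.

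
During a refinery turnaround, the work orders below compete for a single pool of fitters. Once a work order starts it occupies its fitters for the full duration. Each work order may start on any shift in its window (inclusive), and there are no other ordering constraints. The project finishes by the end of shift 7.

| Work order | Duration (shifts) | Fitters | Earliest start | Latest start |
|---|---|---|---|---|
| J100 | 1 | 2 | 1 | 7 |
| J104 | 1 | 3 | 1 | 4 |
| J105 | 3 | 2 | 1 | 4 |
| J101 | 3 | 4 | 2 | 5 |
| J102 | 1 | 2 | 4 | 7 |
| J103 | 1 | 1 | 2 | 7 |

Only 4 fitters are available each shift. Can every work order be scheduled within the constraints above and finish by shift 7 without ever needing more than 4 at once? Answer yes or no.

yes

Schedule J100@2, J104@1, J105@2, J101@5, J102@4, J103@3: s1:3  s2:4  s3:3  s4:4  s5:4  s6:4  s7:4 — peak 4 ≤ 4.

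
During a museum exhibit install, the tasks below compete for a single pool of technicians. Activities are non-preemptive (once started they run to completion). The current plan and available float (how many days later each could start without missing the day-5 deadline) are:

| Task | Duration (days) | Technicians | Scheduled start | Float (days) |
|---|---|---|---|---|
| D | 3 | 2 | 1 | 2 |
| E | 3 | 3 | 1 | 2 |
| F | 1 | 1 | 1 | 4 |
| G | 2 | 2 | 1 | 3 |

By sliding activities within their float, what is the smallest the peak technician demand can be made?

5

Early-start (D@1, E@1, F@1, G@1) gives peak 8: d1:8  d2:7  d3:5  d4:0  d5:0.
Shift F→4, G→4.
Schedule D@1, E@1, F@4, G@4: d1:5  d2:5  d3:5  d4:3  d5:2 — peak 5.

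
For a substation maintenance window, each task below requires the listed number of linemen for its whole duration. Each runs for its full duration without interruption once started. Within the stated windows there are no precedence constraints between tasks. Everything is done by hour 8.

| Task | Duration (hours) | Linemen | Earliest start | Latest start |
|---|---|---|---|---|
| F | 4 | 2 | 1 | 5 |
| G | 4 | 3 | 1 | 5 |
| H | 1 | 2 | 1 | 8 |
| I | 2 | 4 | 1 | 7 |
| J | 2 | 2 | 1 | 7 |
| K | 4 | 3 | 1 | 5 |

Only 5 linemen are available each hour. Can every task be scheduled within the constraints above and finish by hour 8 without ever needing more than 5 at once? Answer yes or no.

Total lineman-hours = 46; over 8 hours the average is 46/8 > 5, so some hour must exceed 5.

no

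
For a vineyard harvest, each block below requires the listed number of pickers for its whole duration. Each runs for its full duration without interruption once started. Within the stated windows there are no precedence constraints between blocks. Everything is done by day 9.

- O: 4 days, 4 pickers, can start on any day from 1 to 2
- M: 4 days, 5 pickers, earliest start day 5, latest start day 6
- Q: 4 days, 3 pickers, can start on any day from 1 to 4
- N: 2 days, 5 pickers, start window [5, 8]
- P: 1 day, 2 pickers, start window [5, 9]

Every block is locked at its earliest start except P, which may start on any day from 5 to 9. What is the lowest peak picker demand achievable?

P@5: d1:7  d2:7  d3:7  d4:7  d5:12  d6:10  d7:5  d8:5  d9:0 → peak 12
P@6: d1:7  d2:7  d3:7  d4:7  d5:10  d6:12  d7:5  d8:5  d9:0 → peak 12
P@7: d1:7  d2:7  d3:7  d4:7  d5:10  d6:10  d7:7  d8:5  d9:0 → peak 10
P@8: d1:7  d2:7  d3:7  d4:7  d5:10  d6:10  d7:5  d8:7  d9:0 → peak 10
P@9: d1:7  d2:7  d3:7  d4:7  d5:10  d6:10  d7:5  d8:5  d9:2 → peak 10
Best is P@7, peak 10.

10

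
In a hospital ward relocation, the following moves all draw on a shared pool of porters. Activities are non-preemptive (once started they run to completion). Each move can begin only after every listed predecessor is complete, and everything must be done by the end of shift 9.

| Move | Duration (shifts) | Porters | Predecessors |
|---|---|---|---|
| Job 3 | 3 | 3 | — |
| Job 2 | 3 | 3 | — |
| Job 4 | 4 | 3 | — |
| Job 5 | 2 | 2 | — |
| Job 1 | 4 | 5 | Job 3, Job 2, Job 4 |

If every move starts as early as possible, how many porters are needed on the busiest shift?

11

Early-start schedule: Job 3@1, Job 2@1, Job 4@1, Job 5@1, Job 1@5.
Load per shift: shift 1: 11, shift 2: 11, shift 3: 9, shift 4: 3, shift 5: 5, shift 6: 5, shift 7: 5, shift 8: 5, shift 9: 0.
Peak is 11.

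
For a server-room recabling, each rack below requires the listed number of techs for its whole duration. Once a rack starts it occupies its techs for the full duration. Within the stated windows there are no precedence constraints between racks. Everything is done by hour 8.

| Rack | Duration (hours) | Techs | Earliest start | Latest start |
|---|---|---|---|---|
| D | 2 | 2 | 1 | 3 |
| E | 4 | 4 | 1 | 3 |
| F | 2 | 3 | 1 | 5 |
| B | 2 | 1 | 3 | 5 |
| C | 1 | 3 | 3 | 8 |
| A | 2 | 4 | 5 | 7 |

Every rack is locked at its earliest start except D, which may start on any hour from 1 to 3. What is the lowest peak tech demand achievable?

9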